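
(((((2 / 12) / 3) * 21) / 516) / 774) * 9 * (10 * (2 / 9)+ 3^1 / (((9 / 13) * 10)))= 1673 / 23963040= 0.00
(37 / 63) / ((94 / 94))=37 / 63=0.59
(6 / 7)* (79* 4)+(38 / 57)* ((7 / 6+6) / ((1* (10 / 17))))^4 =2035649988247 / 136080000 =14959.22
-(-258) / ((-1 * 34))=-129 / 17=-7.59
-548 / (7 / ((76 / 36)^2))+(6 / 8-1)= -349.15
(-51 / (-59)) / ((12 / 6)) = 51 / 118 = 0.43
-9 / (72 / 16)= -2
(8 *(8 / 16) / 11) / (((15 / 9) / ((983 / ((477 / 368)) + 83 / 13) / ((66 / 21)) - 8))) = 51.35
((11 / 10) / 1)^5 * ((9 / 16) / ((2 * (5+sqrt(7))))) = 161051 / 1280000 - 161051 * sqrt(7) / 6400000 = 0.06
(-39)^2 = 1521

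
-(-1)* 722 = 722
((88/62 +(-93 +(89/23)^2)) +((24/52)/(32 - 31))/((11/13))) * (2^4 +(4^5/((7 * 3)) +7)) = -89511142/16399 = -5458.33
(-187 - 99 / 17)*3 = -9834 / 17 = -578.47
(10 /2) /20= 1 /4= 0.25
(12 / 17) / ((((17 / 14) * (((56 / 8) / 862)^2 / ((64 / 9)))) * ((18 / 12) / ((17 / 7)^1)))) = 760877056 / 7497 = 101490.87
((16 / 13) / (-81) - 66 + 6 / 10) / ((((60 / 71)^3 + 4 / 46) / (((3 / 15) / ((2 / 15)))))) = -2835175164683 / 19950215220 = -142.11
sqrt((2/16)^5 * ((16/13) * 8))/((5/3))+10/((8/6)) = 3 * sqrt(13)/1040+15/2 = 7.51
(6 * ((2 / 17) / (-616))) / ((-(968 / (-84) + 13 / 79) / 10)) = -711 / 704803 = -0.00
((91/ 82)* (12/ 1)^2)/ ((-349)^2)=6552/ 4993841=0.00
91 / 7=13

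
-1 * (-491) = 491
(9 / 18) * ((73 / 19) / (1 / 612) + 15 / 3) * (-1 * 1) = -1178.18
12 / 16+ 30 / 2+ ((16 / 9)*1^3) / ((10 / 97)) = 5939 / 180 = 32.99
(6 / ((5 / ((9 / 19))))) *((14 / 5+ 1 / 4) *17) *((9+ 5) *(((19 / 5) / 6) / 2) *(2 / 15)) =17.42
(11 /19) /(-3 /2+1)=-1.16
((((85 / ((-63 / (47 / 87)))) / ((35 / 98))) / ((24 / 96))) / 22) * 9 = -3196 / 957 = -3.34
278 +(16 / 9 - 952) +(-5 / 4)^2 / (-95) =-1839245 / 2736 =-672.24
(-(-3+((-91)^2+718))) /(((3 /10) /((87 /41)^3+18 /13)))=-328026.43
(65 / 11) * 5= 325 / 11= 29.55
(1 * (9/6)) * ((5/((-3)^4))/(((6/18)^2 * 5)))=1/6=0.17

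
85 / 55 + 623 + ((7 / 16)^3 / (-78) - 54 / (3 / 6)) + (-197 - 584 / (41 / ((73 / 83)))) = 3671732712865 / 11959394304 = 307.02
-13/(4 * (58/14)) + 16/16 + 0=25/116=0.22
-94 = -94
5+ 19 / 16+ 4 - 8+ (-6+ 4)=3 / 16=0.19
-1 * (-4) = 4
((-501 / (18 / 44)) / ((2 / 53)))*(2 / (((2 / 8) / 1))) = -778888 / 3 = -259629.33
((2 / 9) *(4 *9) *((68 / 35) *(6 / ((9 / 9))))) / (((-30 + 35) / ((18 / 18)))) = 3264 / 175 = 18.65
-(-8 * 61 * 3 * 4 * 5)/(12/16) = 39040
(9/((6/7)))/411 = 7/274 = 0.03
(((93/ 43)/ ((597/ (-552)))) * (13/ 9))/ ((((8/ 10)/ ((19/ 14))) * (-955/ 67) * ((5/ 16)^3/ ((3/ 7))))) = 48330493952/ 10010620375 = 4.83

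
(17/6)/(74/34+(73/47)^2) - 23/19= -11651369/19645164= -0.59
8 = 8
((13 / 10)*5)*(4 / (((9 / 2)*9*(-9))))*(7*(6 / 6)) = -364 / 729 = -0.50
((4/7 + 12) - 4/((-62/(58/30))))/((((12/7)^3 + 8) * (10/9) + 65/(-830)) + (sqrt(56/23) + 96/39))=33885782266639724148/44639882694428970685 - 174666738932732592 * sqrt(322)/44639882694428970685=0.69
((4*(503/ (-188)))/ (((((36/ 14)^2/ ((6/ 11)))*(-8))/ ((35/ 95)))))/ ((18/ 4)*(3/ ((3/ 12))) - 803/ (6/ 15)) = -172529/ 8289747576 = -0.00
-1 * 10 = -10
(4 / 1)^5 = 1024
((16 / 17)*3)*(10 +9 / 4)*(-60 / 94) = -17640 / 799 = -22.08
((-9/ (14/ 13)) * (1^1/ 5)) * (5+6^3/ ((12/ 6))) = -13221/ 70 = -188.87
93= 93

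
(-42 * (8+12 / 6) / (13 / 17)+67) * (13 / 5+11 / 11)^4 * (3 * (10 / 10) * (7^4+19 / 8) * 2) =-729991372932 / 625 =-1167986196.69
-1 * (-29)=29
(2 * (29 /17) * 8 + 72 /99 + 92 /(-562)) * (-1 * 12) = -17566056 /52547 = -334.29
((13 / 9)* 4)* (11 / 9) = 572 / 81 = 7.06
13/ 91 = 1/ 7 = 0.14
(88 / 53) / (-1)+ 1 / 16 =-1.60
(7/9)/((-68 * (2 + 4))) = -7/3672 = -0.00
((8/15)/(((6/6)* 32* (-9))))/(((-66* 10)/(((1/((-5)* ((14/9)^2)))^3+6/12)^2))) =220960689627864481/315714224539929600000000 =0.00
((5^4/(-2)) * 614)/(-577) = 191875/577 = 332.54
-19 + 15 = -4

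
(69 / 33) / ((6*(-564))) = -23 / 37224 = -0.00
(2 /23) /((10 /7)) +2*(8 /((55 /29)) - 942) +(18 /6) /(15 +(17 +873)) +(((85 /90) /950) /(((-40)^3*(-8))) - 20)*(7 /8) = -6071634815748790633 /3207414988800000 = -1893.00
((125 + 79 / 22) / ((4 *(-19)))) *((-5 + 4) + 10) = -25461 / 1672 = -15.23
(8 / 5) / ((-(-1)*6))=4 / 15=0.27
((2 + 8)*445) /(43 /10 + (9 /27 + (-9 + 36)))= 133500 /949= 140.67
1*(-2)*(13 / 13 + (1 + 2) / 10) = -13 / 5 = -2.60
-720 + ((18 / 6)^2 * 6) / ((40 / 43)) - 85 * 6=-23439 / 20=-1171.95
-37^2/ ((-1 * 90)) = 1369/ 90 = 15.21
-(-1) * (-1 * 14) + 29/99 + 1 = -1258/99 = -12.71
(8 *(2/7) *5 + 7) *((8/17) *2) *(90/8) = 23220/119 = 195.13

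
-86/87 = -0.99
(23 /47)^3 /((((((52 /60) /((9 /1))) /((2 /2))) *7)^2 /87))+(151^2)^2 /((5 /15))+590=1340928350372479384 /859758263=1559657415.44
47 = 47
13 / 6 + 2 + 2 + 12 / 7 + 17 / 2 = 344 / 21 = 16.38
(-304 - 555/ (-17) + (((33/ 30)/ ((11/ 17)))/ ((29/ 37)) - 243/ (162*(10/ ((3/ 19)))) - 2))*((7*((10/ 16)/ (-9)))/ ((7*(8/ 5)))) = 254040215/ 21581568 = 11.77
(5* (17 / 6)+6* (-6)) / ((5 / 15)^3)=-1179 / 2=-589.50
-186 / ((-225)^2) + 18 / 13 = 302944 / 219375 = 1.38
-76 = -76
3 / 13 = 0.23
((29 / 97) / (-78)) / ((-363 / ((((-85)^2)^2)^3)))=4125010956948991455078125 / 2746458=1501938481108755879.42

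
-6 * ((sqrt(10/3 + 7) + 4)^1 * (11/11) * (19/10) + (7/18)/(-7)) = -679/15 - 19 * sqrt(93)/5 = -81.91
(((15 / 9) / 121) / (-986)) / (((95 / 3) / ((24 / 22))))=-6 / 12467477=-0.00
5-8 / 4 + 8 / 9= 35 / 9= 3.89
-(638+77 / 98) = -8943 / 14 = -638.79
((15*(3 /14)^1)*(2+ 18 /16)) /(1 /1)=1125 /112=10.04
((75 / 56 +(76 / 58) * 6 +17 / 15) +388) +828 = 29873513 / 24360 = 1226.33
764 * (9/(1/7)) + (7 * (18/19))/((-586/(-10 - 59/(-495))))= 14737330657/306185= 48132.11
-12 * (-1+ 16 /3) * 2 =-104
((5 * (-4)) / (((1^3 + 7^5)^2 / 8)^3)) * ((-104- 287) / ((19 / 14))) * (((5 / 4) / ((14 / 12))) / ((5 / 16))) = 5865 / 13073741762951496715352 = 0.00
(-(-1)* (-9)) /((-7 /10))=90 /7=12.86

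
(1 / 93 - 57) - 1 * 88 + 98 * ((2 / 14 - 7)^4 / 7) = 982740364 / 31899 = 30807.87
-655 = -655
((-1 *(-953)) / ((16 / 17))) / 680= 953 / 640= 1.49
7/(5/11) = 77/5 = 15.40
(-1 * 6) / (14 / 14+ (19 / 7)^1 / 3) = -63 / 20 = -3.15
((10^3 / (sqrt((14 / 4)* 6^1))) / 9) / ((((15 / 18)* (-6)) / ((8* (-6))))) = 3200* sqrt(21) / 63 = 232.77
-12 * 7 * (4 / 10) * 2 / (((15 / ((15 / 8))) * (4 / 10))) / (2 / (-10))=105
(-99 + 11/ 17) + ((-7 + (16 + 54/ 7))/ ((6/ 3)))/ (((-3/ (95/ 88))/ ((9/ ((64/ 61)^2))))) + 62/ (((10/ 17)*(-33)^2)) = -5216492408087/ 42464378880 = -122.84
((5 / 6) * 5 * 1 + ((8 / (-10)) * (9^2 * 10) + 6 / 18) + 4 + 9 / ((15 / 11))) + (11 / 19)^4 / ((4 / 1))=-1649530013 / 2606420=-632.87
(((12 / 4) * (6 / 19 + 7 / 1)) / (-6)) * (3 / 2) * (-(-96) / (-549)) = 1112 / 1159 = 0.96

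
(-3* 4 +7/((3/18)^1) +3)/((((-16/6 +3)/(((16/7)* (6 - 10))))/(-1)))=6336/7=905.14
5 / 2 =2.50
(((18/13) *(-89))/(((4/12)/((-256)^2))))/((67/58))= -18268028928/871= -20973626.78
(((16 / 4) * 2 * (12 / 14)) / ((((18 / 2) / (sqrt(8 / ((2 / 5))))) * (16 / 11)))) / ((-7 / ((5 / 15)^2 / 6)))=-11 * sqrt(5) / 3969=-0.01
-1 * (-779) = 779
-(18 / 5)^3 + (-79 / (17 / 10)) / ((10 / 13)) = -227519 / 2125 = -107.07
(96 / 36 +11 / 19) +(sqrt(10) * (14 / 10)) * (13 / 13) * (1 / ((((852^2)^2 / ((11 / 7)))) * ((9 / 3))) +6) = 185 / 57 +66394013769227 * sqrt(10) / 7904049258240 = 29.81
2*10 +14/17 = 354/17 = 20.82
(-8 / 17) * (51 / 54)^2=-0.42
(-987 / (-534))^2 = 108241 / 31684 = 3.42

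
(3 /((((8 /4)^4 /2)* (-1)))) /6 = -1 /16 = -0.06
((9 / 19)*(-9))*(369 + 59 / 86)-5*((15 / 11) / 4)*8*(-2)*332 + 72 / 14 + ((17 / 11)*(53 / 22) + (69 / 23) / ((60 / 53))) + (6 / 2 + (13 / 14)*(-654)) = 95298583467 / 13839980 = 6885.75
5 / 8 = 0.62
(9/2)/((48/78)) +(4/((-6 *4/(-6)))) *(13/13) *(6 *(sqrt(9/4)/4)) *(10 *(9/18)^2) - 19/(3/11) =-2723/48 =-56.73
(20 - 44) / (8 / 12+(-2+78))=-36 / 115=-0.31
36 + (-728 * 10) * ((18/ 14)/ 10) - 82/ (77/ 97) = -77254/ 77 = -1003.30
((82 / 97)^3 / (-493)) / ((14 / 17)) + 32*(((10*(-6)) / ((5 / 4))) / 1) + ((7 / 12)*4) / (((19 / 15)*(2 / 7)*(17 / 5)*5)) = -183792654138673 / 119686111874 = -1535.62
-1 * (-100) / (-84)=-25 / 21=-1.19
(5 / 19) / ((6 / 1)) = 0.04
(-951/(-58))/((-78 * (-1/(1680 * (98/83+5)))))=68300820/31291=2182.76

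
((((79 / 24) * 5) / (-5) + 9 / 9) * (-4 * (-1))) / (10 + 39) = -55 / 294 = -0.19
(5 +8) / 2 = 13 / 2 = 6.50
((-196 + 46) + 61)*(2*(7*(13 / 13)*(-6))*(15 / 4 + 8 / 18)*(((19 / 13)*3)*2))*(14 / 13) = 50046836 / 169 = 296135.12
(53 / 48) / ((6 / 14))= 371 / 144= 2.58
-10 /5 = -2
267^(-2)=1 / 71289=0.00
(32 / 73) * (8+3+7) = 576 / 73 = 7.89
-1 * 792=-792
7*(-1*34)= -238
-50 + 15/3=-45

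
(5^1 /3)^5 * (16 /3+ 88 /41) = 2875000 /29889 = 96.19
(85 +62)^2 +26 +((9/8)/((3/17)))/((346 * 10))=598856851/27680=21635.00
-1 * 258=-258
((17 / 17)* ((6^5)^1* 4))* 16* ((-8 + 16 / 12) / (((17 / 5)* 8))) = -121976.47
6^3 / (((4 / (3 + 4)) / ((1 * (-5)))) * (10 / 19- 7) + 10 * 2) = 17955 / 1724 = 10.41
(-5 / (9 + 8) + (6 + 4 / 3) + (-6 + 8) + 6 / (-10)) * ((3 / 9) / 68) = 538 / 13005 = 0.04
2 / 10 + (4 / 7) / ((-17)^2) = 0.20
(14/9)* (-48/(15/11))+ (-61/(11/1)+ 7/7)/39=-353102/6435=-54.87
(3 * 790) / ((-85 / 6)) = -2844 / 17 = -167.29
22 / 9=2.44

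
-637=-637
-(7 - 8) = 1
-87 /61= -1.43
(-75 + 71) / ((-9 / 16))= 64 / 9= 7.11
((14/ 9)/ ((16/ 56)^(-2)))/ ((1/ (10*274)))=21920/ 63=347.94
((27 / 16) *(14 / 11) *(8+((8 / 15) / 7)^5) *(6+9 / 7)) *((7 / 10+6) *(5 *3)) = 14536851662219 / 1155481250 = 12580.78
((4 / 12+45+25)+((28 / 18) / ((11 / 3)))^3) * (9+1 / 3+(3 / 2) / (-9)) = 12651565 / 19602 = 645.42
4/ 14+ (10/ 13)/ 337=8832/ 30667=0.29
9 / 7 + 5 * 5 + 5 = 219 / 7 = 31.29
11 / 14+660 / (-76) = -2101 / 266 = -7.90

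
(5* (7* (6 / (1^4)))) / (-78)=-2.69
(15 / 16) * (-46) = -345 / 8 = -43.12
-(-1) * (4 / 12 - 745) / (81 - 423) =2.18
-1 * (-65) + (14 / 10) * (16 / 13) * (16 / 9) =68.06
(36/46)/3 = 6/23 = 0.26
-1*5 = -5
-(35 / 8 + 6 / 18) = -4.71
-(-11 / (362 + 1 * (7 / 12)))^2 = -17424 / 18931201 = -0.00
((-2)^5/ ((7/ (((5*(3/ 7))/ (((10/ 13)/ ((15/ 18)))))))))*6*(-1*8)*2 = 49920/ 49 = 1018.78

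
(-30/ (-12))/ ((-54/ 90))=-25/ 6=-4.17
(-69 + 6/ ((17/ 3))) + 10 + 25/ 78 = -57.62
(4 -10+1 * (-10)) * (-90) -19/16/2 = 46061/32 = 1439.41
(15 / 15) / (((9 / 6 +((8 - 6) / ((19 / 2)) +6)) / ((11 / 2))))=209 / 293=0.71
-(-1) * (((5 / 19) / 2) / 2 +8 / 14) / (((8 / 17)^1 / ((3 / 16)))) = 17289 / 68096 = 0.25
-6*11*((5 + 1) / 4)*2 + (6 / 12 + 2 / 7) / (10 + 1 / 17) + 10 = -449885 / 2394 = -187.92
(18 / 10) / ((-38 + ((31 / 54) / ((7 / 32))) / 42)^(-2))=22672529476 / 8751645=2590.66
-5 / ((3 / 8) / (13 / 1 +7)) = -800 / 3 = -266.67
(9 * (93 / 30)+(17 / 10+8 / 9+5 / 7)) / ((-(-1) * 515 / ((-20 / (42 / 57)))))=-1.64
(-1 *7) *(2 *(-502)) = 7028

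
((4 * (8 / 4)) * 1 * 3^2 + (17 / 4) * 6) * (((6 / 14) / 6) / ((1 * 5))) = 1.39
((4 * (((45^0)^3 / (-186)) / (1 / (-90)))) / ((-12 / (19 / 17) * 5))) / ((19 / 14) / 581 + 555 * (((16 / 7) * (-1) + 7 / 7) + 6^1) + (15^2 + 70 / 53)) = -8190938 / 645846893529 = -0.00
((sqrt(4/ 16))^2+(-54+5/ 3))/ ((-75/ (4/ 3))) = 25/ 27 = 0.93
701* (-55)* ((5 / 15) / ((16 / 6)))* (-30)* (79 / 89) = 128336.17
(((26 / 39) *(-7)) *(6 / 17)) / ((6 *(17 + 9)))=-7 / 663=-0.01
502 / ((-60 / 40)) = -1004 / 3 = -334.67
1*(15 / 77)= 15 / 77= 0.19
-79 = -79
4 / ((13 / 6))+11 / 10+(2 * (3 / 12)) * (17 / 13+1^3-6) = 11 / 10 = 1.10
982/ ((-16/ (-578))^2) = 41008811/ 32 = 1281525.34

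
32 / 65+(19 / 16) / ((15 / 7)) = 653 / 624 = 1.05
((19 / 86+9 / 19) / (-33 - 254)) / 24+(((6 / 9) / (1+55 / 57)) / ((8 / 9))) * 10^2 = 214798945 / 5627496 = 38.17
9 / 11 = 0.82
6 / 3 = 2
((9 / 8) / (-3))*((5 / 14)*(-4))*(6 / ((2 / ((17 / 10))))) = 153 / 56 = 2.73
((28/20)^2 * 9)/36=49/100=0.49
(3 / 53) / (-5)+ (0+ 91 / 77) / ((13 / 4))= 1027 / 2915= 0.35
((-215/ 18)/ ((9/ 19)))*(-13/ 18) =53105/ 2916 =18.21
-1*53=-53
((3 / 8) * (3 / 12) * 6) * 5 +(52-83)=-451 / 16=-28.19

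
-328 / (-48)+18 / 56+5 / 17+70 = 110597 / 1428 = 77.45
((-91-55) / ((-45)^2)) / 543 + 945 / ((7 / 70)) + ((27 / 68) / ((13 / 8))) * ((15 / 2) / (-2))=4592369425093 / 486012150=9449.08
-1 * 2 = -2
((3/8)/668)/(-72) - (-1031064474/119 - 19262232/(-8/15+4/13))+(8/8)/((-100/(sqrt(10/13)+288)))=-29266654423802783/381561600 - sqrt(130)/1300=-76702305.54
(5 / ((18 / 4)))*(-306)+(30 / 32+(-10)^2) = -3825 / 16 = -239.06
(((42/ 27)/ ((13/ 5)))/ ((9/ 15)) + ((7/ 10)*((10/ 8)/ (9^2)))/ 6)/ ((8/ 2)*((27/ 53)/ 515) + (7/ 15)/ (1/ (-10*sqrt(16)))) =-1378151845/ 25747046208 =-0.05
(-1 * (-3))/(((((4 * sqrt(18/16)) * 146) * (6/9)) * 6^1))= sqrt(2)/1168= 0.00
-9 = -9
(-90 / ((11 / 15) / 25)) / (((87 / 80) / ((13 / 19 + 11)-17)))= 90900000 / 6061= 14997.53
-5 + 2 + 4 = 1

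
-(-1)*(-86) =-86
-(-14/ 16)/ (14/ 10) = 0.62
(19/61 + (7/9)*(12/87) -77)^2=1486570562500/253478241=5864.69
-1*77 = -77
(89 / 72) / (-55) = -89 / 3960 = -0.02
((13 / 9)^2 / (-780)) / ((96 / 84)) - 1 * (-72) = 72.00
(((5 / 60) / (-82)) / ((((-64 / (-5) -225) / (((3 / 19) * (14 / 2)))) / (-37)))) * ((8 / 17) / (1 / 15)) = -0.00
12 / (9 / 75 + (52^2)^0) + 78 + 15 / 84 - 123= -955 / 28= -34.11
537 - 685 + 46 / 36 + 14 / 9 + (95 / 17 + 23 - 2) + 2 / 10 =-60373 / 510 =-118.38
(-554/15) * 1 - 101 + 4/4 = -2054/15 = -136.93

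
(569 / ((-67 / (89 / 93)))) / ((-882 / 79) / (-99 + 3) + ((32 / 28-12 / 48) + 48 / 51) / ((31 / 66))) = -7617216656 / 3768663771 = -2.02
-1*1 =-1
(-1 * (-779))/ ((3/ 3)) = 779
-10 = -10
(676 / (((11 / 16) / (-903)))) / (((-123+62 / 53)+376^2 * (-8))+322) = 172547648 / 219753655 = 0.79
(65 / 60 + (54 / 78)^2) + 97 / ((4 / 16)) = 790033 / 2028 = 389.56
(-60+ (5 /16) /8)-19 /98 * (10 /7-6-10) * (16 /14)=-17435419 /307328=-56.73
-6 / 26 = -3 / 13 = -0.23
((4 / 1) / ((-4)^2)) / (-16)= -1 / 64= -0.02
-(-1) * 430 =430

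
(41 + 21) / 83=62 / 83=0.75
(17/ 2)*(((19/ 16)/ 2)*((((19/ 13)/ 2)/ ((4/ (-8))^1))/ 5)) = -6137/ 4160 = -1.48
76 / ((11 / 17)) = 1292 / 11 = 117.45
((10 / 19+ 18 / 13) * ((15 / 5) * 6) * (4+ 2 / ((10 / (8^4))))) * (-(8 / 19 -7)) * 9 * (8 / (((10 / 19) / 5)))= 31472582400 / 247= 127419361.94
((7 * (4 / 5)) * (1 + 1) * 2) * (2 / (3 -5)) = -112 / 5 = -22.40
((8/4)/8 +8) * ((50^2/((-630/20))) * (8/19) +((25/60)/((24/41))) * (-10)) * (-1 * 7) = 2846525/1216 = 2340.89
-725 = -725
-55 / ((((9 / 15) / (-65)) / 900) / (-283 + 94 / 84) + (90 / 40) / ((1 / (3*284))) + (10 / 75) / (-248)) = -1968085762500 / 68596715430427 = -0.03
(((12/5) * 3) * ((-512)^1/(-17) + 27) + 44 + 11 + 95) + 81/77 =3680247/6545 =562.30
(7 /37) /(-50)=-7 /1850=-0.00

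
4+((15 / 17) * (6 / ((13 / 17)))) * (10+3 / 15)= 970 / 13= 74.62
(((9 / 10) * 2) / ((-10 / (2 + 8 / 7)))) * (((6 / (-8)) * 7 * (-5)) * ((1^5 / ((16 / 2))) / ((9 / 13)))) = -429 / 160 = -2.68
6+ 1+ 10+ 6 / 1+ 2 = 25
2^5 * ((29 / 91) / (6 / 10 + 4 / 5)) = 4640 / 637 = 7.28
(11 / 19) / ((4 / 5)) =55 / 76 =0.72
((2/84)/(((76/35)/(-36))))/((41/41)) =-15/38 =-0.39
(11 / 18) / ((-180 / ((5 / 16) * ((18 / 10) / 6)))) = -11 / 34560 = -0.00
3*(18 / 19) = 54 / 19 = 2.84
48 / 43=1.12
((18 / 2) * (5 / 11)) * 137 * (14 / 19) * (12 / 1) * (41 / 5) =8492904 / 209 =40635.90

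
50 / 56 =25 / 28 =0.89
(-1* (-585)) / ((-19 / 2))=-1170 / 19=-61.58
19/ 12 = 1.58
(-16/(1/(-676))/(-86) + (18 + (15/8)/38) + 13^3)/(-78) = -27311093/1019616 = -26.79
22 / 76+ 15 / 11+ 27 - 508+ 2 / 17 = -3405403 / 7106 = -479.23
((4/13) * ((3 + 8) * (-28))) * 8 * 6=-59136/13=-4548.92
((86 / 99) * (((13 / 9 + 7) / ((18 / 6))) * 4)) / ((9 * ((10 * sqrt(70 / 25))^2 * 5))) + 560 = 560.00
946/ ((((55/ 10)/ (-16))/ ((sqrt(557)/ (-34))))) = 1376 * sqrt(557)/ 17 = 1910.28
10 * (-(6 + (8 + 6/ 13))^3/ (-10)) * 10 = 66446720/ 2197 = 30244.30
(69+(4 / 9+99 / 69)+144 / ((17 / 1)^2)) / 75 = 0.95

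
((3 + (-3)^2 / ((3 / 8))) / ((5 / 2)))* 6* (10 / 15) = 216 / 5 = 43.20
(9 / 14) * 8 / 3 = 12 / 7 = 1.71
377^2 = 142129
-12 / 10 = -6 / 5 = -1.20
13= 13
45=45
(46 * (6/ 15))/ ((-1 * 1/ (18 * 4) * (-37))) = 6624/ 185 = 35.81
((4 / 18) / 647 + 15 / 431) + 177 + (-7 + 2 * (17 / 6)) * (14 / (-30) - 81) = 398287784 / 1394285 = 285.66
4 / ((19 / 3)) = 12 / 19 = 0.63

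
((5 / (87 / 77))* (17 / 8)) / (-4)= -6545 / 2784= -2.35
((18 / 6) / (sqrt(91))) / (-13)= -3 * sqrt(91) / 1183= -0.02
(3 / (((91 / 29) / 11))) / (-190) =-957 / 17290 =-0.06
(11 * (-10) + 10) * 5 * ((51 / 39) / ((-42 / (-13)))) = -4250 / 21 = -202.38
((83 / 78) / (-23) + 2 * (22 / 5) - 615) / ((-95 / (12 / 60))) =5438029 / 4260750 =1.28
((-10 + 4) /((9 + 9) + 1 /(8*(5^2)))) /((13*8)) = -150 /46813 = -0.00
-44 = -44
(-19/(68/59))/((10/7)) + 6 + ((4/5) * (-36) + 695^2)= 328433649/680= 482990.66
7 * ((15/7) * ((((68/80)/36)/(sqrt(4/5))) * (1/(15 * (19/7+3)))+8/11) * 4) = 119 * sqrt(5)/14400+480/11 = 43.65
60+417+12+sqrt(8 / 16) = sqrt(2) / 2+489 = 489.71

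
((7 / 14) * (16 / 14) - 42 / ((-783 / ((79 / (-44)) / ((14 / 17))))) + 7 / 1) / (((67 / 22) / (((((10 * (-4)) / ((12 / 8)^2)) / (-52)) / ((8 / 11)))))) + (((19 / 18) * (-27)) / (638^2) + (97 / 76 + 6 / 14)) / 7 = 74549890145363 / 53471726636328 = 1.39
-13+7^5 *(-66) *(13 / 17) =-14420627 / 17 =-848272.18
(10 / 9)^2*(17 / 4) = 425 / 81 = 5.25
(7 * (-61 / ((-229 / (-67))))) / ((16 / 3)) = -23.42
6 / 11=0.55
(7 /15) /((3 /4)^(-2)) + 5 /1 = 421 /80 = 5.26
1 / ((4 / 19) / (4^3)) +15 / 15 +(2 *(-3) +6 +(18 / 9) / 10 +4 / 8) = 3057 / 10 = 305.70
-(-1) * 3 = 3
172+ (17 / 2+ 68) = 497 / 2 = 248.50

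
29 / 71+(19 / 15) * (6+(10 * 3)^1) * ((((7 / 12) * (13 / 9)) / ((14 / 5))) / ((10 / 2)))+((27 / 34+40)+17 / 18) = 4876559 / 108630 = 44.89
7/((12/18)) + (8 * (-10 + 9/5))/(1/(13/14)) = -3529/70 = -50.41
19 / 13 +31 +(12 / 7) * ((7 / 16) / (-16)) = 26969 / 832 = 32.41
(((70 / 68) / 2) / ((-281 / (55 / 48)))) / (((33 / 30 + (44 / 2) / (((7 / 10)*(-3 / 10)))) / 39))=238875 / 302517856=0.00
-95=-95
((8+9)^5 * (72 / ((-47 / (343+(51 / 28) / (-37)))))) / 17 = -534145693266 / 12173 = -43879544.34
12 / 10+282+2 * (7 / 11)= 15646 / 55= 284.47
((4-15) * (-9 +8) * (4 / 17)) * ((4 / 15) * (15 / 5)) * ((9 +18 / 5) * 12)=133056 / 425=313.07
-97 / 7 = -13.86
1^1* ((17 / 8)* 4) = 17 / 2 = 8.50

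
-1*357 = -357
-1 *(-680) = 680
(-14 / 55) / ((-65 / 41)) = 574 / 3575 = 0.16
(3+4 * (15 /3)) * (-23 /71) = -529 /71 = -7.45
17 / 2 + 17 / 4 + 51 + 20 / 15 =781 / 12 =65.08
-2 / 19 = -0.11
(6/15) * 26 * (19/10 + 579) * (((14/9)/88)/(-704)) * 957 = -15329951/105600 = -145.17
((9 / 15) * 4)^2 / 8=18 / 25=0.72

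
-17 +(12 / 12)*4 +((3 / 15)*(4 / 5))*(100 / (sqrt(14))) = -13 +8*sqrt(14) / 7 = -8.72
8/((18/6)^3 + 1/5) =5/17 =0.29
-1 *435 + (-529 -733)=-1697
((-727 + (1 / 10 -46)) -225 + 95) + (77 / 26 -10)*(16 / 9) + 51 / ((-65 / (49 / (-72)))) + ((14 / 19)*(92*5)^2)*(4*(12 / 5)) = 1495876.70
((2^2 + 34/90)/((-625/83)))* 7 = -114457/28125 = -4.07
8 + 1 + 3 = 12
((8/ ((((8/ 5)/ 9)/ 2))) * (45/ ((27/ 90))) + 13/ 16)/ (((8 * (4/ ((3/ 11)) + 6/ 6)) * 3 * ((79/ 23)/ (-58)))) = -144080671/ 237632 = -606.32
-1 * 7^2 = -49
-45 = -45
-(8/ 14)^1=-4/ 7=-0.57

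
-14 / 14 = -1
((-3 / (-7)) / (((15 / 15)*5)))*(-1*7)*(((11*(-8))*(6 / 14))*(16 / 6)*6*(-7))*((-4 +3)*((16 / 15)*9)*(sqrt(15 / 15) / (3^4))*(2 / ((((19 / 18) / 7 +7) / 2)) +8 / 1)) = 2571.01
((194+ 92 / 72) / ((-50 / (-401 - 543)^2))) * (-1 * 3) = 156617152 / 15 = 10441143.47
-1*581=-581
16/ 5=3.20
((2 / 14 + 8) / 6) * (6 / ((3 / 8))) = 152 / 7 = 21.71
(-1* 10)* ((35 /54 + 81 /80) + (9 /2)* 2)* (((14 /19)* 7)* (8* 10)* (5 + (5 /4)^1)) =-274932.50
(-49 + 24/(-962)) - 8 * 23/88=-270454/5291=-51.12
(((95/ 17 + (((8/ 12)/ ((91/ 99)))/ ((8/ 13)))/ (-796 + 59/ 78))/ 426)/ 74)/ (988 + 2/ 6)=7497881/ 41814202050040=0.00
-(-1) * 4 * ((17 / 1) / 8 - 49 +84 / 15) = -1651 / 10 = -165.10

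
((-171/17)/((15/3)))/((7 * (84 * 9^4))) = -0.00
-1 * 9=-9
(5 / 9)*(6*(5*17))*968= 274266.67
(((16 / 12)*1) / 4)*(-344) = -114.67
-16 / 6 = -8 / 3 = -2.67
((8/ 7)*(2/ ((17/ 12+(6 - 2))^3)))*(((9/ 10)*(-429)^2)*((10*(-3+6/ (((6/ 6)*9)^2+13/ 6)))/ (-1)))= 395898928128/ 5676125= 69748.10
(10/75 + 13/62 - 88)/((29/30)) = -81521/899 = -90.68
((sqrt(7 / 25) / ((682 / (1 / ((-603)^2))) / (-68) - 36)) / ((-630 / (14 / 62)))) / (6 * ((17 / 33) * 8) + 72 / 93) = 187 * sqrt(7) / 242602537843800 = 0.00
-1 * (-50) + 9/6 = 103/2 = 51.50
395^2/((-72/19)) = -2964475/72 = -41173.26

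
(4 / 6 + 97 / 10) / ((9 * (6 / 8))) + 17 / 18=2009 / 810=2.48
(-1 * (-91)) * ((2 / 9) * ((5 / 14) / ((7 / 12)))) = 260 / 21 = 12.38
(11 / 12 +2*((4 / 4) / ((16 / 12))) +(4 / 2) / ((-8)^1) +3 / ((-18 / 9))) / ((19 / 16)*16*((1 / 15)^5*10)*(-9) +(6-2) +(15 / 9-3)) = 5625 / 22481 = 0.25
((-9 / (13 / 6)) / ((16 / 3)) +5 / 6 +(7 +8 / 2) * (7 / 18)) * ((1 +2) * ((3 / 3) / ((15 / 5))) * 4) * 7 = 28385 / 234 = 121.30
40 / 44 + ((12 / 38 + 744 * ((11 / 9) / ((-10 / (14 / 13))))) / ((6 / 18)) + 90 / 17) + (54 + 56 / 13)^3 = 197947.10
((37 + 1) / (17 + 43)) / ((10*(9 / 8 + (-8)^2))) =38 / 39075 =0.00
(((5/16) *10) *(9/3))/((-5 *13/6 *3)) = -15/52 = -0.29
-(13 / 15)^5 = -0.49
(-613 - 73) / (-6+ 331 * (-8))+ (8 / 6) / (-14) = 0.16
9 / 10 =0.90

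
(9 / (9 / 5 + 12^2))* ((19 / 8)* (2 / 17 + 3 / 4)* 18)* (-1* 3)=-5605 / 816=-6.87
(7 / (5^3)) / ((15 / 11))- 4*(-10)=75077 / 1875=40.04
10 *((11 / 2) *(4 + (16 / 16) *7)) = 605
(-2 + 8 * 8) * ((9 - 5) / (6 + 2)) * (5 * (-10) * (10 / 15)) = -3100 / 3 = -1033.33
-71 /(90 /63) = -497 /10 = -49.70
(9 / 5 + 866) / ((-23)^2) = 4339 / 2645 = 1.64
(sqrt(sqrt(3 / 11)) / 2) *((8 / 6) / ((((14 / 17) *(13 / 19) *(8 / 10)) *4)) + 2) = 5983 *11^(3 / 4) *3^(1 / 4) / 48048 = 0.99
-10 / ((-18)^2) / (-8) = 5 / 1296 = 0.00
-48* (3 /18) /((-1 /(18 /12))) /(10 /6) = 7.20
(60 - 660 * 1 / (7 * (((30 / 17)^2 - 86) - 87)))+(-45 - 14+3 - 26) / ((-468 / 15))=1693749635 / 26806962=63.18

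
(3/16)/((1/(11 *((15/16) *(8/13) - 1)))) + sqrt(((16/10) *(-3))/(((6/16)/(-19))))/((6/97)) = -363/416 + 388 *sqrt(95)/15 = 251.24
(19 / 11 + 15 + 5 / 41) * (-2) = -15198 / 451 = -33.70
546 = 546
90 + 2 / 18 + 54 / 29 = 24005 / 261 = 91.97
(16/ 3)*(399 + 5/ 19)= 121376/ 57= 2129.40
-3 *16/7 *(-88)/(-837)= -1408/1953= -0.72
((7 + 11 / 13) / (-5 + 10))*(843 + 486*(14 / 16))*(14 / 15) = 603687 / 325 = 1857.50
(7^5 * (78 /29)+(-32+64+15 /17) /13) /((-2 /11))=-245160619 /986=-248641.60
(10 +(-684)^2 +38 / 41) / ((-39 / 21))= -134277808 / 533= -251928.35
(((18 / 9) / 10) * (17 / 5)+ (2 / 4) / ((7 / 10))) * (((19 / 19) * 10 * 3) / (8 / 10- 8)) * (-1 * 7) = 122 / 3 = 40.67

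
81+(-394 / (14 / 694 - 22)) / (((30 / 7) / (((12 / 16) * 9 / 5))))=66085317 / 762700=86.65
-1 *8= -8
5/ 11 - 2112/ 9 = -7729/ 33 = -234.21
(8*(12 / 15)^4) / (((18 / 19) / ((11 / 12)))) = 53504 / 16875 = 3.17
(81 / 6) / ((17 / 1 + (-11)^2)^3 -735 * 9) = 1 / 194182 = 0.00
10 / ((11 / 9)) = 8.18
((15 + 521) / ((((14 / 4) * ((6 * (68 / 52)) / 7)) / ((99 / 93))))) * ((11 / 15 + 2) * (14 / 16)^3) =134737603 / 505920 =266.32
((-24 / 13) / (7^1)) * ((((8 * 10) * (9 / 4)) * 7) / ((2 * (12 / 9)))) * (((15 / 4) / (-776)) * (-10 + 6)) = -6075 / 2522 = -2.41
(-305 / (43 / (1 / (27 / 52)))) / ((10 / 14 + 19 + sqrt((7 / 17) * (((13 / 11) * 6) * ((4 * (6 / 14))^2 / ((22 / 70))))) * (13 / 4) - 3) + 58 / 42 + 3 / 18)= -2072880040 / 374916699 + 2630320 * sqrt(6630) / 41657411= -0.39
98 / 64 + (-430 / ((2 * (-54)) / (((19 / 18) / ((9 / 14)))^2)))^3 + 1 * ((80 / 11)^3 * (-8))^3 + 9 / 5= -61122514723285836767042129961618057031 / 2097275844326199564983582880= -29143765179.31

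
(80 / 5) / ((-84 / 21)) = -4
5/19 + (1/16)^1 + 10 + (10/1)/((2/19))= 32019/304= 105.33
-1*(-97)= 97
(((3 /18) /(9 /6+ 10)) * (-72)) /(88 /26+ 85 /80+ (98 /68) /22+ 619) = -311168 /185933127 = -0.00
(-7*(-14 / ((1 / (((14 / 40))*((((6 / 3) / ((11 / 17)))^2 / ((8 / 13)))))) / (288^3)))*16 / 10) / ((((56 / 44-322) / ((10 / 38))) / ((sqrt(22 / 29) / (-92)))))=4362688512*sqrt(638) / 697015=158096.56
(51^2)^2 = 6765201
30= 30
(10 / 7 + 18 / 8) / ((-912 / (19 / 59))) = -103 / 79296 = -0.00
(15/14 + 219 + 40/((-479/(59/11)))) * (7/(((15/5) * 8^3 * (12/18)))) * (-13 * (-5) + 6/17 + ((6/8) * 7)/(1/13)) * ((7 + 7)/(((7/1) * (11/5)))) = 735919023325/4035801088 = 182.35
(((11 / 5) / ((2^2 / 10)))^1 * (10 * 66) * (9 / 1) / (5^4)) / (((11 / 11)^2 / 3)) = 19602 / 125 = 156.82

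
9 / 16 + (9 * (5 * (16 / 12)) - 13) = 47.56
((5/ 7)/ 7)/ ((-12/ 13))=-65/ 588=-0.11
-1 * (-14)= 14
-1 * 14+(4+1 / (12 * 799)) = -95879 / 9588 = -10.00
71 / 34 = 2.09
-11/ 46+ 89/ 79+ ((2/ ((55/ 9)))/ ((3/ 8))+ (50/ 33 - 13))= -5831009/ 599610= -9.72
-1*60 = -60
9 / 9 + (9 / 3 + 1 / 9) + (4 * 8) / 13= 6.57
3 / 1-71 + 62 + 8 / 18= -50 / 9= -5.56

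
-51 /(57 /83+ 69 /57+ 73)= -26809 /39371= -0.68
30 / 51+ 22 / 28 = 327 / 238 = 1.37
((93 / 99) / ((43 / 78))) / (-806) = -1 / 473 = -0.00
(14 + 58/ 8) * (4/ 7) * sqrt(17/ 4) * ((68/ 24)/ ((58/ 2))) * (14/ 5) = 289 * sqrt(17)/ 174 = 6.85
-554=-554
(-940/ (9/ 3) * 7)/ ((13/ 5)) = -32900/ 39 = -843.59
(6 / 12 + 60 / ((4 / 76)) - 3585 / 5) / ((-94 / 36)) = -7623 / 47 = -162.19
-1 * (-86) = 86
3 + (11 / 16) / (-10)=469 / 160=2.93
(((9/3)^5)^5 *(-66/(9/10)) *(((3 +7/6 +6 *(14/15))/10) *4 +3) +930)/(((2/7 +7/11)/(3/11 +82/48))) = -1309241530965707129/1420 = -922001078144864.18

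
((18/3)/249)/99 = 2/8217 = 0.00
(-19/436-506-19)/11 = -228919/4796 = -47.73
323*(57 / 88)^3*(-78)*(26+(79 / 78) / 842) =-102147378030045 / 573799424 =-178019.31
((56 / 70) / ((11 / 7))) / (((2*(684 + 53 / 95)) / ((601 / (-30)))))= -79933 / 10730445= -0.01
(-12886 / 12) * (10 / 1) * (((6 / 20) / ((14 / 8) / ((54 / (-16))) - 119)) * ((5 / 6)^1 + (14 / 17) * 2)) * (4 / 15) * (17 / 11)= 444567 / 16135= 27.55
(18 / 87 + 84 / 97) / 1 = 3018 / 2813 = 1.07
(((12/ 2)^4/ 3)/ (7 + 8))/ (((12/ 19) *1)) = 228/ 5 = 45.60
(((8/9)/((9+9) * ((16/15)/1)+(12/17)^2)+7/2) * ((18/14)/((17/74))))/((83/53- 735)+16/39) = -1447008173/53460147860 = -0.03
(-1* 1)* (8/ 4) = -2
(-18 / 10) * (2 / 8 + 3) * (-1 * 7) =40.95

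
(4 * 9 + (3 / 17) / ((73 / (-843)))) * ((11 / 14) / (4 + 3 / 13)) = 78273 / 12410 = 6.31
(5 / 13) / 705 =1 / 1833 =0.00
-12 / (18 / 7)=-14 / 3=-4.67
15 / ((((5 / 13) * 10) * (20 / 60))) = 117 / 10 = 11.70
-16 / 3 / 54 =-8 / 81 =-0.10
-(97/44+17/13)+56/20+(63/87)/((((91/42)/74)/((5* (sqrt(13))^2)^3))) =563332710927/82940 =6792051.01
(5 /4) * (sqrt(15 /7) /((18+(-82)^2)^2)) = 5 * sqrt(105) /1272727792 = 0.00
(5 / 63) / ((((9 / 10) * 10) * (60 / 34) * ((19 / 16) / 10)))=1360 / 32319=0.04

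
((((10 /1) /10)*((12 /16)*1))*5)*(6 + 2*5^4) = 4710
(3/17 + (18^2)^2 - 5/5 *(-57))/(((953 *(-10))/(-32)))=28569024/81005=352.68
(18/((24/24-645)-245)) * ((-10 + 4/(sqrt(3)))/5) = 36/889-24 * sqrt(3)/4445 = 0.03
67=67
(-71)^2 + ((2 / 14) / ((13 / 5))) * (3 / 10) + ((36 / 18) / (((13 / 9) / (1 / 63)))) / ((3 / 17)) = 393209 / 78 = 5041.14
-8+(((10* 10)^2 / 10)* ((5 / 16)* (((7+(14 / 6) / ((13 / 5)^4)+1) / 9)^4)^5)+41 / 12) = 643112697359910015370929306301684360153642287125176591957865799567817278366650070467141130565942387522397766998987080565 / 22120933952039269847396976134499673840694570674204097184384661009424779103279815835392333685095646082848258410613873604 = 29.07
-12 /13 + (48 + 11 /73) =44819 /949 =47.23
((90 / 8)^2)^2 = 4100625 / 256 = 16018.07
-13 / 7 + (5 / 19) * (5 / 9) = -2048 / 1197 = -1.71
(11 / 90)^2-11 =-88979 / 8100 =-10.99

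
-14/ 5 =-2.80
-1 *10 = -10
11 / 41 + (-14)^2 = 8047 / 41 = 196.27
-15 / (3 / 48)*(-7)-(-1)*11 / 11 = 1681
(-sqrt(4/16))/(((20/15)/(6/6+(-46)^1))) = 135/8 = 16.88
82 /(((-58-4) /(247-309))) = 82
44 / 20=11 / 5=2.20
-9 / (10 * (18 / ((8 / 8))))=-1 / 20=-0.05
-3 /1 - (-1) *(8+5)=10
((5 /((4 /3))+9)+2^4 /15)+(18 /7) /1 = 6883 /420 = 16.39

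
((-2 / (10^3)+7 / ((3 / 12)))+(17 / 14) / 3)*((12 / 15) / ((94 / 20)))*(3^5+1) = 145535752 / 123375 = 1179.62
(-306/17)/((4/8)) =-36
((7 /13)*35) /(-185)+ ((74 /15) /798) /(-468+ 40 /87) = -3976798493 /39032486220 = -0.10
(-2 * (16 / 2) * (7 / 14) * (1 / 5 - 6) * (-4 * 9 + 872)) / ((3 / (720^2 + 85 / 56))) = 6703000746.10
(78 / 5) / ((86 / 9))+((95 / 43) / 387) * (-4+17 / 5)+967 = 26864929 / 27735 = 968.63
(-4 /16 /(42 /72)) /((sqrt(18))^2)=-1 /42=-0.02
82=82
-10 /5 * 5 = -10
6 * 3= 18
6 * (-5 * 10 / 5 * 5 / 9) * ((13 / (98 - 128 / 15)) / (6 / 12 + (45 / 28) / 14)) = -1274000 / 161711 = -7.88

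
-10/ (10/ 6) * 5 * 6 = -180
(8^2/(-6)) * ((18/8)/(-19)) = 24/19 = 1.26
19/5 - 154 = -751/5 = -150.20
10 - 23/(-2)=43/2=21.50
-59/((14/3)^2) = -531/196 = -2.71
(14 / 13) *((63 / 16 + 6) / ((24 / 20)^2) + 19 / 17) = 183211 / 21216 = 8.64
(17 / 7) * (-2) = -34 / 7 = -4.86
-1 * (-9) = 9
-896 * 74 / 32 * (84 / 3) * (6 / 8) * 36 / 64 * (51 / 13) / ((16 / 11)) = -27461511 / 416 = -66013.25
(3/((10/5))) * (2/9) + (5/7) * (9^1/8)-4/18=0.91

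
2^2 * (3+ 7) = 40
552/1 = 552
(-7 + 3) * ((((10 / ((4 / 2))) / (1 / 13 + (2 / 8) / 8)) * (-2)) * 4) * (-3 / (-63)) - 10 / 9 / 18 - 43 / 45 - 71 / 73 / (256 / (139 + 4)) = 3648939893 / 52980480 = 68.87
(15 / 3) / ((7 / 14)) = 10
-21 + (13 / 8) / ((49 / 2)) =-4103 / 196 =-20.93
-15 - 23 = -38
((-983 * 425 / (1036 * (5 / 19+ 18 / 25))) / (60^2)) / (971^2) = -7937725 / 65686721744448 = -0.00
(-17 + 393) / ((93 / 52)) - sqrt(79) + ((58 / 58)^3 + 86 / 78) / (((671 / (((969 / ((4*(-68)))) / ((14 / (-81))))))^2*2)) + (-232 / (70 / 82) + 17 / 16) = -8258235122094589 / 136564362654720 - sqrt(79) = -69.36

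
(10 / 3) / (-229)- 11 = -7567 / 687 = -11.01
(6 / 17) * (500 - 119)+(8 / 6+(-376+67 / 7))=-230.62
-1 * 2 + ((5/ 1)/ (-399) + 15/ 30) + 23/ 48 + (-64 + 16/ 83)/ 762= -1.12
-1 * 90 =-90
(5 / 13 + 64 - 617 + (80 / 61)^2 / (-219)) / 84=-209082772 / 31781061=-6.58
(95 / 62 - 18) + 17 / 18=-15.52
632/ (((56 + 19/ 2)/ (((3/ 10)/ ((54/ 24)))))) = 2528/ 1965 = 1.29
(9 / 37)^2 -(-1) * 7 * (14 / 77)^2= 48133 / 165649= 0.29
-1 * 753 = -753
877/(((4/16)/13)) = 45604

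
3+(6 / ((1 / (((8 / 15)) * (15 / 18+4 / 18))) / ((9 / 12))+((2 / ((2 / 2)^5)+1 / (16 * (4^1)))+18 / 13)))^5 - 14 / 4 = 37226844921230017561395 / 51901942605816498223514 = 0.72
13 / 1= 13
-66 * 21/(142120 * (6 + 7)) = -63/83980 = -0.00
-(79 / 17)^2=-6241 / 289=-21.60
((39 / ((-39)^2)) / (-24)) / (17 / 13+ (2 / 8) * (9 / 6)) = -1 / 1575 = -0.00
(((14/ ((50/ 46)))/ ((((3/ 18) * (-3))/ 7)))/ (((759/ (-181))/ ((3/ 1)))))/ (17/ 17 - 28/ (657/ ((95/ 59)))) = 1375156188/ 9928325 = 138.51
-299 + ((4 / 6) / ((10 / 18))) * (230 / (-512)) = -38341 / 128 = -299.54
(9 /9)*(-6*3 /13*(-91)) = 126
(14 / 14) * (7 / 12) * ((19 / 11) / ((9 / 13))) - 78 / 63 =1807 / 8316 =0.22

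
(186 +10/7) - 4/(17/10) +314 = 59390/119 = 499.08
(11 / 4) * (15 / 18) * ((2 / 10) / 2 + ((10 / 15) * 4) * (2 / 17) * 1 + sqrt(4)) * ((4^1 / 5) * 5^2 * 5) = 338525 / 612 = 553.15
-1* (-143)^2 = -20449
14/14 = 1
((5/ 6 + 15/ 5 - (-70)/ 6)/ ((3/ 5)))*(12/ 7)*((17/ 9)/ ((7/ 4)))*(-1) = -21080/ 441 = -47.80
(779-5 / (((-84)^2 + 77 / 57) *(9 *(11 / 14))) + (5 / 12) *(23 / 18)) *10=532192911215 / 68270796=7795.32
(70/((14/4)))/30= 0.67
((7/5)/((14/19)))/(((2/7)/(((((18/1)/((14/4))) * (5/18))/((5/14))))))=26.60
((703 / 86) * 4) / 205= 1406 / 8815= 0.16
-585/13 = -45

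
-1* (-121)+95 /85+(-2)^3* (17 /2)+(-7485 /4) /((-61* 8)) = 1923085 /33184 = 57.95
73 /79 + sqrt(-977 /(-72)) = 73 /79 + sqrt(1954) /12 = 4.61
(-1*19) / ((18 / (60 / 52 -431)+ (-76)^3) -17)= 53086 / 1226546559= 0.00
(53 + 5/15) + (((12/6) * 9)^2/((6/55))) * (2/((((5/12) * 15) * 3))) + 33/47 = 261439/705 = 370.84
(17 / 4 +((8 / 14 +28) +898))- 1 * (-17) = 947.82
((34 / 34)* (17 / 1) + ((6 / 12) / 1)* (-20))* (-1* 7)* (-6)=294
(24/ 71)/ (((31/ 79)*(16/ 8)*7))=948/ 15407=0.06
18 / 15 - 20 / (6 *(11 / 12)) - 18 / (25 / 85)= -700 / 11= -63.64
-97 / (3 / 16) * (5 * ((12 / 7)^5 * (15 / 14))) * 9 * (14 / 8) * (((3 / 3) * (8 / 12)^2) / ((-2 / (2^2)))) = 9654681600 / 16807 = 574444.08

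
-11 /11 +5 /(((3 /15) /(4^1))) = 99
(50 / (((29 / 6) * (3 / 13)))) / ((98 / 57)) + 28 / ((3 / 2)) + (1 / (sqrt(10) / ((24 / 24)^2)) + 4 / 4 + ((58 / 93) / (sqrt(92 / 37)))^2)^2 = 230044 * sqrt(10) / 994635 + 25966228344665249 / 562317428385090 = 46.91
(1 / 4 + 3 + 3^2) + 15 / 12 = 27 / 2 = 13.50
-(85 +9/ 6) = -173/ 2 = -86.50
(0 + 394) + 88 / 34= 6742 / 17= 396.59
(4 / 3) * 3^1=4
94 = 94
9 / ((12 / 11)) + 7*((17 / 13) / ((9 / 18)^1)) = 26.56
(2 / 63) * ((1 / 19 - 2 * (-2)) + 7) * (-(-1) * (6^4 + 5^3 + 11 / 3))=85480 / 171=499.88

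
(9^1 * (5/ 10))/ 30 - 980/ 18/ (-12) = 4.69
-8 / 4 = -2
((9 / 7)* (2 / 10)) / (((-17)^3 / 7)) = -9 / 24565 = -0.00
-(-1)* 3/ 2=3/ 2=1.50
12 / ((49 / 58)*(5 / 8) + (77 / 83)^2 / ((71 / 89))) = 2723414592 / 364678139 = 7.47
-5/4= -1.25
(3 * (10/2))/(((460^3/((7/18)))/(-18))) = -21/19467200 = -0.00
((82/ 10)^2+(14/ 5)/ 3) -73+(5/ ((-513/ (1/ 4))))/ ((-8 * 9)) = -4.83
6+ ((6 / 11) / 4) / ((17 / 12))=1140 / 187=6.10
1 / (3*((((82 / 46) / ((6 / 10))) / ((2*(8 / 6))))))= 184 / 615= 0.30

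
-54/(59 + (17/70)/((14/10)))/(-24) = 0.04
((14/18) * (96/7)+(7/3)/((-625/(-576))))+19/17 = 444169/31875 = 13.93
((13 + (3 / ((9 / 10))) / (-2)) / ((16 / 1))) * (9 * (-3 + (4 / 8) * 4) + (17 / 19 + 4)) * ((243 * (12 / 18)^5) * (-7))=12376 / 19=651.37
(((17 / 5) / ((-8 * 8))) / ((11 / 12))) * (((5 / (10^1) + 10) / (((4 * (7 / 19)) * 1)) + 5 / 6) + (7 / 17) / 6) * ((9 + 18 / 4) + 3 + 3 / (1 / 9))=-20.24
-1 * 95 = -95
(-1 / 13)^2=1 / 169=0.01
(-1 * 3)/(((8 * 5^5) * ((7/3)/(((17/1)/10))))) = -153/1750000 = -0.00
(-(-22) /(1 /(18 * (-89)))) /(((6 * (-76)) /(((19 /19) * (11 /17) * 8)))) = 129228 /323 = 400.09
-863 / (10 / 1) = -863 / 10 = -86.30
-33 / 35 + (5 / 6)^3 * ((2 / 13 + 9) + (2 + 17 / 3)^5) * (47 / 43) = 2151265899233 / 128365965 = 16758.85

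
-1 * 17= -17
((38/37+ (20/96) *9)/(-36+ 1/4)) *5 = -4295/10582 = -0.41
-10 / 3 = -3.33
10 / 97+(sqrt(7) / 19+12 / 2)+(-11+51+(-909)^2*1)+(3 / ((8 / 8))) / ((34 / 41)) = sqrt(7) / 19+2725238717 / 3298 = 826330.86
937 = 937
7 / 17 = 0.41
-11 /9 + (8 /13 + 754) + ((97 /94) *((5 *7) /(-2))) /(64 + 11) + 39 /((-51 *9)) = 1407980023 /1869660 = 753.07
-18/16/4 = -9/32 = -0.28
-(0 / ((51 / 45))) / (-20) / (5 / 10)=0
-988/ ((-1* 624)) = 19/ 12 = 1.58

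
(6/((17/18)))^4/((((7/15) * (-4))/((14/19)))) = -1020366720/1586899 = -642.99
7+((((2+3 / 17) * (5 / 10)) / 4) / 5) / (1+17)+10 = 208117 / 12240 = 17.00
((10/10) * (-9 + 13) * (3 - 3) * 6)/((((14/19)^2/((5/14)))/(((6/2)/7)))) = 0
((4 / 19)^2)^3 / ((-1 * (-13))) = 4096 / 611596453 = 0.00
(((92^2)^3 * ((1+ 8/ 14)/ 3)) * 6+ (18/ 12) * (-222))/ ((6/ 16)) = 5081832391328.38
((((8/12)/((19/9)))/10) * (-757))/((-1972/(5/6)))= 0.01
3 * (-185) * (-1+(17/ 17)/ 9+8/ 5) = -1184/ 3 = -394.67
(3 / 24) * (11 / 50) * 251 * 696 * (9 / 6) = 720621 / 100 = 7206.21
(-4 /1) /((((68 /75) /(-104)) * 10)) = 780 /17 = 45.88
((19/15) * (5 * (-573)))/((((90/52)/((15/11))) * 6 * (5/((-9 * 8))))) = 377416/55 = 6862.11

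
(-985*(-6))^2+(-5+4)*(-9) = 34928109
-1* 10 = -10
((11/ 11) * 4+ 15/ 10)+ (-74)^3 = -810437/ 2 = -405218.50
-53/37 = -1.43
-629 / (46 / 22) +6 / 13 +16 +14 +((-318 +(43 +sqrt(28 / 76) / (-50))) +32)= -153496 / 299- sqrt(133) / 950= -513.38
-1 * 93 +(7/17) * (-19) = -1714/17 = -100.82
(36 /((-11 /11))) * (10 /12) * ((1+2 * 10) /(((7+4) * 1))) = -630 /11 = -57.27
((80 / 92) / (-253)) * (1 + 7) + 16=92944 / 5819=15.97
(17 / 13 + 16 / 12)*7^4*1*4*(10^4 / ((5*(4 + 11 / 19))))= 37590056000 / 3393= 11078707.93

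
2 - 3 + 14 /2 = 6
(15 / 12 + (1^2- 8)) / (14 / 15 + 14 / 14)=-345 / 116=-2.97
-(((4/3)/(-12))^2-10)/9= 809/729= 1.11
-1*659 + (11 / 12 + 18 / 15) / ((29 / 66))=-654.18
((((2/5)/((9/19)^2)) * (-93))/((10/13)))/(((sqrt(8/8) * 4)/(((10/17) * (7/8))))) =-1018381/36720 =-27.73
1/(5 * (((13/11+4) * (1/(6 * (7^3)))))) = 7546/95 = 79.43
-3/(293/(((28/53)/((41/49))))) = -4116/636689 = -0.01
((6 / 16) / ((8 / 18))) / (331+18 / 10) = 0.00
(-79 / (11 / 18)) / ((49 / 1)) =-1422 / 539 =-2.64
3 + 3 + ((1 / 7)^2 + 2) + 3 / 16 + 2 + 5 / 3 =27929 / 2352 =11.87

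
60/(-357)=-20/119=-0.17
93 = 93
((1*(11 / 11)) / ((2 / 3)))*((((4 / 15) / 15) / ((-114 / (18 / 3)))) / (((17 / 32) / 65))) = -832 / 4845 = -0.17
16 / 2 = 8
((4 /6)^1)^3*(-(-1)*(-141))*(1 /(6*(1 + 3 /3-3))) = 188 /27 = 6.96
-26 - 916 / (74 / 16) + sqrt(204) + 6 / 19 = -157288 / 703 + 2 * sqrt(51) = -209.46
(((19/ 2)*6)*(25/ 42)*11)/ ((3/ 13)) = 67925/ 42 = 1617.26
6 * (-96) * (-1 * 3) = 1728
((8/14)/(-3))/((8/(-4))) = 2/21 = 0.10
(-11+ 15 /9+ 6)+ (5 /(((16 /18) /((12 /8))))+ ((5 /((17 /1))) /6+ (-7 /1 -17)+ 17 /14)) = -100717 /5712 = -17.63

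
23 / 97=0.24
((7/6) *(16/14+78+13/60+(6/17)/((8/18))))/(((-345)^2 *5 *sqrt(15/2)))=0.00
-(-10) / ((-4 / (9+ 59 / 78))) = -3805 / 156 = -24.39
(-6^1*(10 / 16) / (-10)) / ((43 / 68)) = 51 / 86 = 0.59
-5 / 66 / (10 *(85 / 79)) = -79 / 11220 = -0.01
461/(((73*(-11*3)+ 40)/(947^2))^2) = 370766802323741/5612161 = 66064890.57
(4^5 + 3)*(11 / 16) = 11297 / 16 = 706.06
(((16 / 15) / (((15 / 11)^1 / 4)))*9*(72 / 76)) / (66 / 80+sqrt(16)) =101376 / 18335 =5.53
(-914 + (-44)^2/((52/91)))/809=2474/809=3.06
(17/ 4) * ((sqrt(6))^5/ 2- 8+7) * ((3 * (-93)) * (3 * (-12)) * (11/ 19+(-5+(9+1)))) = -4524822/ 19+81446796 * sqrt(6)/ 19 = 10262014.18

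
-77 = -77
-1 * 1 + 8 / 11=-3 / 11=-0.27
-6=-6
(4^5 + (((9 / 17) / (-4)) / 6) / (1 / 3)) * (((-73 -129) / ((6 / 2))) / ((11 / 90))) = -210971325 / 374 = -564094.45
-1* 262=-262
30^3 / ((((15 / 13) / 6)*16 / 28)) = 245700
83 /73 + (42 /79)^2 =646775 /455593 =1.42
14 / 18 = 7 / 9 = 0.78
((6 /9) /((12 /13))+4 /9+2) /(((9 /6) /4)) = 76 /9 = 8.44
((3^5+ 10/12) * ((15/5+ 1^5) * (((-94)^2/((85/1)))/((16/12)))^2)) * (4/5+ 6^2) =7881426526512/36125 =218170976.51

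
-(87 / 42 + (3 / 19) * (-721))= 29731 / 266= 111.77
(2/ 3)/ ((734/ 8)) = 8/ 1101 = 0.01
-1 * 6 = -6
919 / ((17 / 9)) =8271 / 17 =486.53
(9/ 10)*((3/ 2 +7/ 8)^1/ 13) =171/ 1040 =0.16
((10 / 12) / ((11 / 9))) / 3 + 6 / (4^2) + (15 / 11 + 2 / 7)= 1387 / 616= 2.25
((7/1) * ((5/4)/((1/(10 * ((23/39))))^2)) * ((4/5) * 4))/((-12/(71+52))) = -15182300/1521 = -9981.79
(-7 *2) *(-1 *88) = 1232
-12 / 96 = -0.12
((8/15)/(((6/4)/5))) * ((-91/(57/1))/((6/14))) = -10192/1539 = -6.62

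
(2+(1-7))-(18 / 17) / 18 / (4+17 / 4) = -2248 / 561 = -4.01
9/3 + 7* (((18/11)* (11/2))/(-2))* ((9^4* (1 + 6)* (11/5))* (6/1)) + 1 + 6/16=-763857689/40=-19096442.22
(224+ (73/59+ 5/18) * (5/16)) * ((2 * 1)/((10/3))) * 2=3814253/14160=269.37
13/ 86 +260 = 22373/ 86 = 260.15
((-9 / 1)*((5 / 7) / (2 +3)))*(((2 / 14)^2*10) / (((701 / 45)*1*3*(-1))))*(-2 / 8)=-675 / 480886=-0.00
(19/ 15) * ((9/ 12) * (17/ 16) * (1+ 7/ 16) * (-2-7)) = -66861/ 5120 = -13.06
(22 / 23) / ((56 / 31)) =0.53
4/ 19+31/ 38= 39/ 38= 1.03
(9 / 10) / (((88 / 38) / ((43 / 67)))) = 7353 / 29480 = 0.25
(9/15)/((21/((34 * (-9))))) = -306/35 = -8.74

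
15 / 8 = 1.88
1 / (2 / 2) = 1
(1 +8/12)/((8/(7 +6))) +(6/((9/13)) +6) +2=155/8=19.38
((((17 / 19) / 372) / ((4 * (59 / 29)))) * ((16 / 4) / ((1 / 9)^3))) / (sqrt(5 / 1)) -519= -519+119799 * sqrt(5) / 695020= -518.61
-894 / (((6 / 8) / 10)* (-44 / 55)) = 14900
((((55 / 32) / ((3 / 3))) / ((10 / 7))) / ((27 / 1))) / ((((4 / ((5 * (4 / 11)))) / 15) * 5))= 35 / 576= 0.06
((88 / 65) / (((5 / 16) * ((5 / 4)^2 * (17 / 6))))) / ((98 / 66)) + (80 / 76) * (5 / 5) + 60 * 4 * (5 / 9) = 52098088508 / 385783125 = 135.05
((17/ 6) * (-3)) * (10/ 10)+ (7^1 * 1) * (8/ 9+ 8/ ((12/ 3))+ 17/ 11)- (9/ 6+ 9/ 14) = 28271/ 1386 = 20.40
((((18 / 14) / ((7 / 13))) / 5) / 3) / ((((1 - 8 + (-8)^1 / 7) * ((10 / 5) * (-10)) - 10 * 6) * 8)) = 0.00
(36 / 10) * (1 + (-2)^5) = -558 / 5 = -111.60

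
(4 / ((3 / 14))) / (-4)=-14 / 3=-4.67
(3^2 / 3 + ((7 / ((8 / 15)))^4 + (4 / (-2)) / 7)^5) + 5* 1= 445918278245587089521258460707863445125736199 / 19377151727927277125632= 23012581235193011158079.78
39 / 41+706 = 28985 / 41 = 706.95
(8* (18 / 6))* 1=24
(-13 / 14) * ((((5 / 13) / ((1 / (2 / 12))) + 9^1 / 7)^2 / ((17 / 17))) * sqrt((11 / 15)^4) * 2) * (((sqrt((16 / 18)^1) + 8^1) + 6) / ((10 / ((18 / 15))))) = -65723449 / 21498750 - 65723449 * sqrt(2) / 451473750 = -3.26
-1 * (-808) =808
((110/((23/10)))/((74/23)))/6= 275/111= 2.48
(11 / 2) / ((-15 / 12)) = -22 / 5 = -4.40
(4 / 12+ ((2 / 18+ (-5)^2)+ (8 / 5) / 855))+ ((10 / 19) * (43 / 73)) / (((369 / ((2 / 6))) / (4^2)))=976934557 / 38385225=25.45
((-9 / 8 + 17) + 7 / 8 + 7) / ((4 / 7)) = 665 / 16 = 41.56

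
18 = 18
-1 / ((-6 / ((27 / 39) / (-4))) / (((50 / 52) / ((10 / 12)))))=-45 / 1352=-0.03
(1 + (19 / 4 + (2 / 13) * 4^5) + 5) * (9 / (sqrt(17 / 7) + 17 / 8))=1102626 / 715- 1260144 * sqrt(119) / 12155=411.20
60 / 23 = 2.61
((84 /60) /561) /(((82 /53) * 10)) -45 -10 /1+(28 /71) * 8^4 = 254812004641 /163307100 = 1560.32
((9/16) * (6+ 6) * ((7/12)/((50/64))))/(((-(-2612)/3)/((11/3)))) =693/32650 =0.02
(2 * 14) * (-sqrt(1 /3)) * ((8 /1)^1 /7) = -32 * sqrt(3) /3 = -18.48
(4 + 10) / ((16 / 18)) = 63 / 4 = 15.75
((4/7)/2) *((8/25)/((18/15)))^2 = 32/1575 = 0.02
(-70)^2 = 4900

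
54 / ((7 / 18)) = 138.86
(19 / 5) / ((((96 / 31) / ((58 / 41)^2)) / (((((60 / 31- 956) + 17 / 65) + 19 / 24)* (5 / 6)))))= -736434191833 / 377619840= -1950.20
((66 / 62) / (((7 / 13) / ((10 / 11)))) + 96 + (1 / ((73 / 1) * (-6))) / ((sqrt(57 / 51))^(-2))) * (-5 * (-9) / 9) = 790074445 / 1615782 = 488.97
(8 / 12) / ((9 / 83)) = 166 / 27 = 6.15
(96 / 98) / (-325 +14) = -48 / 15239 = -0.00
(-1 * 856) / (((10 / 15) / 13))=-16692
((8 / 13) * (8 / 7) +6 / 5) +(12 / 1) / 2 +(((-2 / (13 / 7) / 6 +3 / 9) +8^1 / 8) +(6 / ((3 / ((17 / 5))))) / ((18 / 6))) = 1189 / 105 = 11.32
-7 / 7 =-1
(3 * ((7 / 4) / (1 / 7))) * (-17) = -2499 / 4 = -624.75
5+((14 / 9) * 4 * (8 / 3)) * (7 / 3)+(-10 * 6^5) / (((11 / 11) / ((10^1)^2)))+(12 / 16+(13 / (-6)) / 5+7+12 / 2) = -12597027607 / 1620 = -7775942.97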